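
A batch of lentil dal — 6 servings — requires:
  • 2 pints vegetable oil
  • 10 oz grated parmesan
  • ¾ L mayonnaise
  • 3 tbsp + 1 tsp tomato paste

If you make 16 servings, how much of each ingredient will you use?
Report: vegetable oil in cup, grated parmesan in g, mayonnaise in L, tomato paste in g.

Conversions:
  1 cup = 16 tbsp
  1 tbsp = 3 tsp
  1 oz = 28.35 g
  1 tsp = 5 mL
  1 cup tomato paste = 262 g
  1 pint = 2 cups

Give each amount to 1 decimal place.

vegetable oil: 10.7 cup; grated parmesan: 756.0 g; mayonnaise: 2.0 L; tomato paste: 145.6 g

Scaling factor: 16/6 = 8/3.
vegetable oil: 2 pint × 8/3 × 2 cup/pint ≈ 10.7 cup
grated parmesan: 10 oz × 8/3 × 28.35 g/oz = 756.0 g
mayonnaise: 0.75 L × 8/3 = 2.0 L
tomato paste: (3 tbsp + 1 tsp = 10/3 tbsp) × 8/3 ÷ 16 tbsp/cup × 262 g/cup ≈ 145.6 g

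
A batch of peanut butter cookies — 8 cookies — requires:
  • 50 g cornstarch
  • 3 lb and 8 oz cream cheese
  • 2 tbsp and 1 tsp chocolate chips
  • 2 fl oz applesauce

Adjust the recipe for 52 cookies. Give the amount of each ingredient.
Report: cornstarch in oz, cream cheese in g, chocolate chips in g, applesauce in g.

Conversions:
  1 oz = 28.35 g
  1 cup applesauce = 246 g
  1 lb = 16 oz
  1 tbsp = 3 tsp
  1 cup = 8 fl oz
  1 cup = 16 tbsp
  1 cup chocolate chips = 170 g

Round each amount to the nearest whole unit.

Scaling factor: 52/8 = 13/2 = 6.5.
cornstarch: 50 g × 13/2 ÷ 28.35 g/oz ≈ 11 oz
cream cheese: (3 lb + 8 oz = 3.5 lb) × 13/2 × 16 oz/lb × 28.35 g/oz ≈ 10319 g
chocolate chips: (2 tbsp + 1 tsp = 7/3 tbsp) × 13/2 ÷ 16 tbsp/cup × 170 g/cup ≈ 161 g
applesauce: 2 fl oz × 13/2 ÷ 8 fl oz/cup × 246 g/cup ≈ 400 g

cornstarch: 11 oz; cream cheese: 10319 g; chocolate chips: 161 g; applesauce: 400 g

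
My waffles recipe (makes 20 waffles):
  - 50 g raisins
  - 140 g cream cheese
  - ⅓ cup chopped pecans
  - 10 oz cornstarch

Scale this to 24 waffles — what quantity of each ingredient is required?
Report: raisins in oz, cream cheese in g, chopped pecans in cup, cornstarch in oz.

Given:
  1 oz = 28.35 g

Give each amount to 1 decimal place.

Scaling factor: 24/20 = 6/5 = 1.2.
raisins: 50 g × 6/5 ÷ 28.35 g/oz ≈ 2.1 oz
cream cheese: 140 g × 6/5 = 168.0 g
chopped pecans: 1/3 cup × 6/5 = 0.4 cup
cornstarch: 10 oz × 6/5 = 12.0 oz

raisins: 2.1 oz; cream cheese: 168.0 g; chopped pecans: 0.4 cup; cornstarch: 12.0 oz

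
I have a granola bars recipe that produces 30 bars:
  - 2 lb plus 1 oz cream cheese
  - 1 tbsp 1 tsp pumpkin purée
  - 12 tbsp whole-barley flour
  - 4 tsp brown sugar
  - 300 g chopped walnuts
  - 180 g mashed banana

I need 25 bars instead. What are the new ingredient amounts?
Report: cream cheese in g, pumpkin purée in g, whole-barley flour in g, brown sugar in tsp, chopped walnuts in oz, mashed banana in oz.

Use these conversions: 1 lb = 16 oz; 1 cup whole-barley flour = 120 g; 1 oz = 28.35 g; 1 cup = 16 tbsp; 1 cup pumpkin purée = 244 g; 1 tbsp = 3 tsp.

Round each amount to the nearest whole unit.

Scaling factor: 25/30 = 5/6.
cream cheese: (2 lb + 1 oz = 2.0625 lb) × 5/6 × 16 oz/lb × 28.35 g/oz ≈ 780 g
pumpkin purée: (1 tbsp + 1 tsp = 4/3 tbsp) × 5/6 ÷ 16 tbsp/cup × 244 g/cup ≈ 17 g
whole-barley flour: 12 tbsp × 5/6 ÷ 16 tbsp/cup × 120 g/cup = 75 g
brown sugar: 4 tsp × 5/6 ≈ 3 tsp
chopped walnuts: 300 g × 5/6 ÷ 28.35 g/oz ≈ 9 oz
mashed banana: 180 g × 5/6 ÷ 28.35 g/oz ≈ 5 oz

cream cheese: 780 g; pumpkin purée: 17 g; whole-barley flour: 75 g; brown sugar: 3 tsp; chopped walnuts: 9 oz; mashed banana: 5 oz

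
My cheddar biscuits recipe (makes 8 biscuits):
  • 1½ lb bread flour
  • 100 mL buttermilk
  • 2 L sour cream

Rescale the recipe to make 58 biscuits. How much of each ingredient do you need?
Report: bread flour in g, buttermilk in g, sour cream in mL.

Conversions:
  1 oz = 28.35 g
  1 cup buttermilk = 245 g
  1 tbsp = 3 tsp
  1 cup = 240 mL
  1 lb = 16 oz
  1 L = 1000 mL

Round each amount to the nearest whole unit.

bread flour: 4933 g; buttermilk: 740 g; sour cream: 14500 mL

Scaling factor: 58/8 = 29/4 = 7.25.
bread flour: 1.5 lb × 29/4 × 16 oz/lb × 28.35 g/oz ≈ 4933 g
buttermilk: 100 mL × 29/4 ÷ 240 mL/cup × 245 g/cup ≈ 740 g
sour cream: 2 L × 29/4 × 1000 mL/L = 14500 mL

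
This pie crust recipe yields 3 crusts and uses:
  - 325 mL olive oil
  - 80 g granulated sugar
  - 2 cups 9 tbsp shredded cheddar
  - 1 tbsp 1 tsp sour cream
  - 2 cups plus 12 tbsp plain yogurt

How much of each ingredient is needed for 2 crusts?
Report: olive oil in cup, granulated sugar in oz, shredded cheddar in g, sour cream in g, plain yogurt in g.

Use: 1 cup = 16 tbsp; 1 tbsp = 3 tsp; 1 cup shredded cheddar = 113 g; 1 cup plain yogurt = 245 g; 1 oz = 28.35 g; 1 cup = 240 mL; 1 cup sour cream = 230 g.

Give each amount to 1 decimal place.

olive oil: 0.9 cup; granulated sugar: 1.9 oz; shredded cheddar: 193.0 g; sour cream: 12.8 g; plain yogurt: 449.2 g

Scaling factor: 2/3.
olive oil: 325 mL × 2/3 ÷ 240 mL/cup ≈ 0.9 cup
granulated sugar: 80 g × 2/3 ÷ 28.35 g/oz ≈ 1.9 oz
shredded cheddar: (2 cup + 9 tbsp = 2.5625 cup) × 2/3 × 113 g/cup ≈ 193.0 g
sour cream: (1 tbsp + 1 tsp = 4/3 tbsp) × 2/3 ÷ 16 tbsp/cup × 230 g/cup ≈ 12.8 g
plain yogurt: (2 cup + 12 tbsp = 2.75 cup) × 2/3 × 245 g/cup ≈ 449.2 g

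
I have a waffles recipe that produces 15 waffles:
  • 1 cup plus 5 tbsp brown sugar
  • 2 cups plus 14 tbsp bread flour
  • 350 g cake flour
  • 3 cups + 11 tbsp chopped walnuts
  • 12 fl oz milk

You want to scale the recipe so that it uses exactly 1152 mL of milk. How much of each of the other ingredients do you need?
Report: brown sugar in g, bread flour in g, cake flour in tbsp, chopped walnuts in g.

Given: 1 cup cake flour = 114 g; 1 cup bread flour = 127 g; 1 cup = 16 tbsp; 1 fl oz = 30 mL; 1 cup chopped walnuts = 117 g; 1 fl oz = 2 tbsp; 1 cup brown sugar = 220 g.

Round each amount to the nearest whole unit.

The original recipe has 360 mL of milk, so the scaling factor is 1152 ÷ 360 = 16/5 = 3.2.
brown sugar: (1 cup + 5 tbsp = 1.3125 cup) × 16/5 × 220 g/cup = 924 g
bread flour: (2 cup + 14 tbsp = 2.875 cup) × 16/5 × 127 g/cup ≈ 1168 g
cake flour: 350 g × 16/5 ÷ 114 g/cup × 16 tbsp/cup ≈ 157 tbsp
chopped walnuts: (3 cup + 11 tbsp = 3.6875 cup) × 16/5 × 117 g/cup ≈ 1381 g

brown sugar: 924 g; bread flour: 1168 g; cake flour: 157 tbsp; chopped walnuts: 1381 g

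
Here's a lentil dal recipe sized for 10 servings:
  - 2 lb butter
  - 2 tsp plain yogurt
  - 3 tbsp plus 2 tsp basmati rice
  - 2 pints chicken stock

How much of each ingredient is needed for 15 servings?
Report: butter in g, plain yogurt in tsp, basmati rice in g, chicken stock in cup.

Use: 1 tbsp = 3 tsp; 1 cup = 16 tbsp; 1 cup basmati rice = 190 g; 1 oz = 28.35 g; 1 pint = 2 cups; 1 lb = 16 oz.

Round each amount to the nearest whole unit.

Scaling factor: 15/10 = 3/2 = 1.5.
butter: 2 lb × 3/2 × 16 oz/lb × 28.35 g/oz ≈ 1361 g
plain yogurt: 2 tsp × 3/2 = 3 tsp
basmati rice: (3 tbsp + 2 tsp = 11/3 tbsp) × 3/2 ÷ 16 tbsp/cup × 190 g/cup ≈ 65 g
chicken stock: 2 pint × 3/2 × 2 cup/pint = 6 cup

butter: 1361 g; plain yogurt: 3 tsp; basmati rice: 65 g; chicken stock: 6 cup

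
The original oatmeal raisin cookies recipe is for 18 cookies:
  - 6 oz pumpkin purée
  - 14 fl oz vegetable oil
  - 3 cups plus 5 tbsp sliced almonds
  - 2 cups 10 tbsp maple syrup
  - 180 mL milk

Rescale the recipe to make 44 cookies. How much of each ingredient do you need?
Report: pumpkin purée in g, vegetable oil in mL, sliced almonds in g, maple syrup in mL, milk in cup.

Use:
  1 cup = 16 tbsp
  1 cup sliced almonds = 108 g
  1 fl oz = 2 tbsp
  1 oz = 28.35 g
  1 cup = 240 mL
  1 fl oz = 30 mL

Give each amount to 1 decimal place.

pumpkin purée: 415.8 g; vegetable oil: 1026.7 mL; sliced almonds: 874.5 g; maple syrup: 1540.0 mL; milk: 1.8 cup

Scaling factor: 44/18 = 22/9.
pumpkin purée: 6 oz × 22/9 × 28.35 g/oz = 415.8 g
vegetable oil: 14 fl oz × 22/9 × 30 mL/fl oz ≈ 1026.7 mL
sliced almonds: (3 cup + 5 tbsp = 3.3125 cup) × 22/9 × 108 g/cup = 874.5 g
maple syrup: (2 cup + 10 tbsp = 2.625 cup) × 22/9 × 240 mL/cup = 1540.0 mL
milk: 180 mL × 22/9 ÷ 240 mL/cup ≈ 1.8 cup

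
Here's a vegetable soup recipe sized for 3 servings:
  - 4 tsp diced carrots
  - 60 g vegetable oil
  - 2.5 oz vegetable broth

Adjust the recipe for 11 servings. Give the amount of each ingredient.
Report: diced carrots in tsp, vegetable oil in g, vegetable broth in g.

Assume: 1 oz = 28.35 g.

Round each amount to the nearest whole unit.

Scaling factor: 11/3.
diced carrots: 4 tsp × 11/3 ≈ 15 tsp
vegetable oil: 60 g × 11/3 = 220 g
vegetable broth: 2.5 oz × 11/3 × 28.35 g/oz ≈ 260 g

diced carrots: 15 tsp; vegetable oil: 220 g; vegetable broth: 260 g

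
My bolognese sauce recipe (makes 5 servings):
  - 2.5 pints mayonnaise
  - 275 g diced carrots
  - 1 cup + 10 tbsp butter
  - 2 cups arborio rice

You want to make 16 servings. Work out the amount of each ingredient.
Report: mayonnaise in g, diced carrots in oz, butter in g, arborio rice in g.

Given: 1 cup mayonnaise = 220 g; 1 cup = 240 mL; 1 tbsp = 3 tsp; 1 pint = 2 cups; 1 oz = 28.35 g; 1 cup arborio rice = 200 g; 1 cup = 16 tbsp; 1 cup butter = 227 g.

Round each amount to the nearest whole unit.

mayonnaise: 3520 g; diced carrots: 31 oz; butter: 1180 g; arborio rice: 1280 g

Scaling factor: 16/5 = 3.2.
mayonnaise: 2.5 pint × 16/5 × 2 cup/pint × 220 g/cup = 3520 g
diced carrots: 275 g × 16/5 ÷ 28.35 g/oz ≈ 31 oz
butter: (1 cup + 10 tbsp = 1.625 cup) × 16/5 × 227 g/cup ≈ 1180 g
arborio rice: 2 cup × 16/5 × 200 g/cup = 1280 g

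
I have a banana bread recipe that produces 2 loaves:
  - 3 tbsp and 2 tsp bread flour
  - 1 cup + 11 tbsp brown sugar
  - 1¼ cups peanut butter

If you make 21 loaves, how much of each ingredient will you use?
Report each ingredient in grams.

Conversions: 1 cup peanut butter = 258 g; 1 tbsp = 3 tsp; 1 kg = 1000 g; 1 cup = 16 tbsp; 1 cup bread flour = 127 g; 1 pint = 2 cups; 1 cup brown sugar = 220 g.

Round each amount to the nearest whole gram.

Scaling factor: 21/2 = 10.5.
bread flour: (3 tbsp + 2 tsp = 11/3 tbsp) × 21/2 ÷ 16 tbsp/cup × 127 g/cup ≈ 306 g
brown sugar: (1 cup + 11 tbsp = 1.6875 cup) × 21/2 × 220 g/cup ≈ 3898 g
peanut butter: 1.25 cup × 21/2 × 258 g/cup ≈ 3386 g

bread flour: 306 g; brown sugar: 3898 g; peanut butter: 3386 g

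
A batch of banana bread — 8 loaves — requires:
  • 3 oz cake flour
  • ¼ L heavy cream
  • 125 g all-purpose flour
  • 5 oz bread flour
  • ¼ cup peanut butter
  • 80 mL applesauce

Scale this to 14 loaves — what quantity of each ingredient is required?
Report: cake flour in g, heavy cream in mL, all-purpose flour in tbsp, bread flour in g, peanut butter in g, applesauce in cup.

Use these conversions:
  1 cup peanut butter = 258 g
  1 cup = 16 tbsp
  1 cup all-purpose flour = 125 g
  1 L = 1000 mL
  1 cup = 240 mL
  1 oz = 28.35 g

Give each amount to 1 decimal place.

cake flour: 148.8 g; heavy cream: 437.5 mL; all-purpose flour: 28.0 tbsp; bread flour: 248.1 g; peanut butter: 112.9 g; applesauce: 0.6 cup

Scaling factor: 14/8 = 7/4 = 1.75.
cake flour: 3 oz × 7/4 × 28.35 g/oz ≈ 148.8 g
heavy cream: 0.25 L × 7/4 × 1000 mL/L = 437.5 mL
all-purpose flour: 125 g × 7/4 ÷ 125 g/cup × 16 tbsp/cup = 28.0 tbsp
bread flour: 5 oz × 7/4 × 28.35 g/oz ≈ 248.1 g
peanut butter: 0.25 cup × 7/4 × 258 g/cup ≈ 112.9 g
applesauce: 80 mL × 7/4 ÷ 240 mL/cup ≈ 0.6 cup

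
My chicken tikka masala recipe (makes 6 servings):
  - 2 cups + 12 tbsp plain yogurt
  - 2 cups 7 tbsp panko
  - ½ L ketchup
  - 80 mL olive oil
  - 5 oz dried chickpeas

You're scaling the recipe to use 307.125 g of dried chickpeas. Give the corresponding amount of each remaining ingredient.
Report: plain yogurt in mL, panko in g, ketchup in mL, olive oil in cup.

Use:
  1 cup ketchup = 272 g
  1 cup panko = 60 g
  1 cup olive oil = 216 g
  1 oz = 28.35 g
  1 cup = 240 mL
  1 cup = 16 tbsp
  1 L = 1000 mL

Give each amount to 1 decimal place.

The original recipe has 141.75 g of dried chickpeas, so the scaling factor is 307.125 ÷ 141.75 = 13/6.
plain yogurt: (2 cup + 12 tbsp = 2.75 cup) × 13/6 × 240 mL/cup = 1430.0 mL
panko: (2 cup + 7 tbsp = 2.4375 cup) × 13/6 × 60 g/cup ≈ 316.9 g
ketchup: 0.5 L × 13/6 × 1000 mL/L ≈ 1083.3 mL
olive oil: 80 mL × 13/6 ÷ 240 mL/cup ≈ 0.7 cup

plain yogurt: 1430.0 mL; panko: 316.9 g; ketchup: 1083.3 mL; olive oil: 0.7 cup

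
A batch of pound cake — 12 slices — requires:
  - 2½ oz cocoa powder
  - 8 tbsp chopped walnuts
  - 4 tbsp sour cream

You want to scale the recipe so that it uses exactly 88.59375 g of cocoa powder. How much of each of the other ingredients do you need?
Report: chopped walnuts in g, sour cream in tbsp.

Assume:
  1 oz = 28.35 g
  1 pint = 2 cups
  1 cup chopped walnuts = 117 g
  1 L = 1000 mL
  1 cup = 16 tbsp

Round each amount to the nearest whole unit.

chopped walnuts: 73 g; sour cream: 5 tbsp

The original recipe has 70.875 g of cocoa powder, so the scaling factor is 88.59375 ÷ 70.875 = 5/4 = 1.25.
chopped walnuts: 8 tbsp × 5/4 ÷ 16 tbsp/cup × 117 g/cup ≈ 73 g
sour cream: 4 tbsp × 5/4 = 5 tbsp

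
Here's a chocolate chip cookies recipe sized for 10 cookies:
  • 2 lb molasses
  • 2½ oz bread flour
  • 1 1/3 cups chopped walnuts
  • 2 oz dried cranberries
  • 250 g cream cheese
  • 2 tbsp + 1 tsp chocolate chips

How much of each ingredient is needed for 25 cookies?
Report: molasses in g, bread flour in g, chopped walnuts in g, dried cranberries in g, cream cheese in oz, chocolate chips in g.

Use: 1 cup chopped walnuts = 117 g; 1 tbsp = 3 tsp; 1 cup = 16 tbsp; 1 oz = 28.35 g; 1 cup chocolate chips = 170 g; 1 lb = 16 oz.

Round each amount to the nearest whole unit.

molasses: 2268 g; bread flour: 177 g; chopped walnuts: 390 g; dried cranberries: 142 g; cream cheese: 22 oz; chocolate chips: 62 g

Scaling factor: 25/10 = 5/2 = 2.5.
molasses: 2 lb × 5/2 × 16 oz/lb × 28.35 g/oz = 2268 g
bread flour: 2.5 oz × 5/2 × 28.35 g/oz ≈ 177 g
chopped walnuts: 4/3 cup × 5/2 × 117 g/cup = 390 g
dried cranberries: 2 oz × 5/2 × 28.35 g/oz ≈ 142 g
cream cheese: 250 g × 5/2 ÷ 28.35 g/oz ≈ 22 oz
chocolate chips: (2 tbsp + 1 tsp = 7/3 tbsp) × 5/2 ÷ 16 tbsp/cup × 170 g/cup ≈ 62 g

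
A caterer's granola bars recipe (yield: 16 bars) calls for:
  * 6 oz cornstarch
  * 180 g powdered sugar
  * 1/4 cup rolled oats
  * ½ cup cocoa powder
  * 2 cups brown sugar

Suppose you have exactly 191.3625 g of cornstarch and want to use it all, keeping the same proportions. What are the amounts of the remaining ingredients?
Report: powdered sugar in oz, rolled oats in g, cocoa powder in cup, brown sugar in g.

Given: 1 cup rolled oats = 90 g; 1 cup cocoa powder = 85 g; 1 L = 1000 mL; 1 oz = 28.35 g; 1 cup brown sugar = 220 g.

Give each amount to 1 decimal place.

The original recipe has 170.1 g of cornstarch, so the scaling factor is 191.3625 ÷ 170.1 = 9/8 = 1.125.
powdered sugar: 180 g × 9/8 ÷ 28.35 g/oz ≈ 7.1 oz
rolled oats: 0.25 cup × 9/8 × 90 g/cup ≈ 25.3 g
cocoa powder: 0.5 cup × 9/8 ≈ 0.6 cup
brown sugar: 2 cup × 9/8 × 220 g/cup = 495.0 g

powdered sugar: 7.1 oz; rolled oats: 25.3 g; cocoa powder: 0.6 cup; brown sugar: 495.0 g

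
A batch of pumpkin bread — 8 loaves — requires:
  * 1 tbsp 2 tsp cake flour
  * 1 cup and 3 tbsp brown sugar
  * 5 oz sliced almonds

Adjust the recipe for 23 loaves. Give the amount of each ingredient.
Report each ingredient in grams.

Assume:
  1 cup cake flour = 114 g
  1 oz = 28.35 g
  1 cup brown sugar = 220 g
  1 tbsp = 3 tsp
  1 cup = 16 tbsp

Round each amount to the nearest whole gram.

cake flour: 34 g; brown sugar: 751 g; sliced almonds: 408 g

Scaling factor: 23/8 = 2.875.
cake flour: (1 tbsp + 2 tsp = 5/3 tbsp) × 23/8 ÷ 16 tbsp/cup × 114 g/cup ≈ 34 g
brown sugar: (1 cup + 3 tbsp = 1.1875 cup) × 23/8 × 220 g/cup ≈ 751 g
sliced almonds: 5 oz × 23/8 × 28.35 g/oz ≈ 408 g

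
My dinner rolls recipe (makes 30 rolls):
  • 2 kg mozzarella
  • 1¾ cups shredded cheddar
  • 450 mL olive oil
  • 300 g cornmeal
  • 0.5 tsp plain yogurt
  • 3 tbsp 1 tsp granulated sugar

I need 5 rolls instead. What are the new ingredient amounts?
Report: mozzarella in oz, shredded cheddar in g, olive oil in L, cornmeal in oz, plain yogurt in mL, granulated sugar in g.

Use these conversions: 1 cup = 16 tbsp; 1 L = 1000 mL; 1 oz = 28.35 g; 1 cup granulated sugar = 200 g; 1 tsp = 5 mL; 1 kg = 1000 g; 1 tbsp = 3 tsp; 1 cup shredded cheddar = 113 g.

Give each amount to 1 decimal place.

mozzarella: 11.8 oz; shredded cheddar: 33.0 g; olive oil: 0.1 L; cornmeal: 1.8 oz; plain yogurt: 0.4 mL; granulated sugar: 6.9 g

Scaling factor: 5/30 = 1/6.
mozzarella: 2 kg × 1/6 × 1000 g/kg ÷ 28.35 g/oz ≈ 11.8 oz
shredded cheddar: 1.75 cup × 1/6 × 113 g/cup ≈ 33.0 g
olive oil: 450 mL × 1/6 ÷ 1000 mL/L ≈ 0.1 L
cornmeal: 300 g × 1/6 ÷ 28.35 g/oz ≈ 1.8 oz
plain yogurt: 0.5 tsp × 1/6 × 5 mL/tsp ≈ 0.4 mL
granulated sugar: (3 tbsp + 1 tsp = 10/3 tbsp) × 1/6 ÷ 16 tbsp/cup × 200 g/cup ≈ 6.9 g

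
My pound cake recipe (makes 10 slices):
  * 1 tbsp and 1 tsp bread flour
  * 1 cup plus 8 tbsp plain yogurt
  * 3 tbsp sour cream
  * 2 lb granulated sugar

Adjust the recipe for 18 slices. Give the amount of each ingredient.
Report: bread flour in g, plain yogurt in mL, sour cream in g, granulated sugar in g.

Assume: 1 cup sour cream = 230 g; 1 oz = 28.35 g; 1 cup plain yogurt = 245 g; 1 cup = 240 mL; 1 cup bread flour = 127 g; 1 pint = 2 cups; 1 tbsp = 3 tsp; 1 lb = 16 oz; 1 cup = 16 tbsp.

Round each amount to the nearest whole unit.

Scaling factor: 18/10 = 9/5 = 1.8.
bread flour: (1 tbsp + 1 tsp = 4/3 tbsp) × 9/5 ÷ 16 tbsp/cup × 127 g/cup ≈ 19 g
plain yogurt: (1 cup + 8 tbsp = 1.5 cup) × 9/5 × 240 mL/cup = 648 mL
sour cream: 3 tbsp × 9/5 ÷ 16 tbsp/cup × 230 g/cup ≈ 78 g
granulated sugar: 2 lb × 9/5 × 16 oz/lb × 28.35 g/oz ≈ 1633 g

bread flour: 19 g; plain yogurt: 648 mL; sour cream: 78 g; granulated sugar: 1633 g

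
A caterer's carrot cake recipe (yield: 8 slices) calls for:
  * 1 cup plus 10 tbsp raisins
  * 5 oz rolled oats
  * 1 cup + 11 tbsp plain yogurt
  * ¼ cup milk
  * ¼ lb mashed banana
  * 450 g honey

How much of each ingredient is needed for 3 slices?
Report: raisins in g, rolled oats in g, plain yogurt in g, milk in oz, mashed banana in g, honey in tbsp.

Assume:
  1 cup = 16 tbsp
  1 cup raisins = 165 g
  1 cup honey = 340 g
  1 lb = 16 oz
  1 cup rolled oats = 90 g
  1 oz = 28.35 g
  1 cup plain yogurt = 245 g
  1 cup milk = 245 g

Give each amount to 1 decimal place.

Scaling factor: 3/8 = 0.375.
raisins: (1 cup + 10 tbsp = 1.625 cup) × 3/8 × 165 g/cup ≈ 100.5 g
rolled oats: 5 oz × 3/8 × 28.35 g/oz ≈ 53.2 g
plain yogurt: (1 cup + 11 tbsp = 1.6875 cup) × 3/8 × 245 g/cup ≈ 155.0 g
milk: 0.25 cup × 3/8 × 245 g/cup ÷ 28.35 g/oz ≈ 0.8 oz
mashed banana: 0.25 lb × 3/8 × 16 oz/lb × 28.35 g/oz ≈ 42.5 g
honey: 450 g × 3/8 ÷ 340 g/cup × 16 tbsp/cup ≈ 7.9 tbsp

raisins: 100.5 g; rolled oats: 53.2 g; plain yogurt: 155.0 g; milk: 0.8 oz; mashed banana: 42.5 g; honey: 7.9 tbsp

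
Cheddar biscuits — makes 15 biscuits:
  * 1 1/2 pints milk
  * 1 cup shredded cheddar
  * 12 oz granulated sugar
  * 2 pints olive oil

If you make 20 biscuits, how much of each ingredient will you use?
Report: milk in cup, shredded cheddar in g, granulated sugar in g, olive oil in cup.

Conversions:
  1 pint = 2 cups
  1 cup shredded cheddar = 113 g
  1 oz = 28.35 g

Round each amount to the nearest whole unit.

Scaling factor: 20/15 = 4/3.
milk: 1.5 pint × 4/3 × 2 cup/pint = 4 cup
shredded cheddar: 1 cup × 4/3 × 113 g/cup ≈ 151 g
granulated sugar: 12 oz × 4/3 × 28.35 g/oz ≈ 454 g
olive oil: 2 pint × 4/3 × 2 cup/pint ≈ 5 cup

milk: 4 cup; shredded cheddar: 151 g; granulated sugar: 454 g; olive oil: 5 cup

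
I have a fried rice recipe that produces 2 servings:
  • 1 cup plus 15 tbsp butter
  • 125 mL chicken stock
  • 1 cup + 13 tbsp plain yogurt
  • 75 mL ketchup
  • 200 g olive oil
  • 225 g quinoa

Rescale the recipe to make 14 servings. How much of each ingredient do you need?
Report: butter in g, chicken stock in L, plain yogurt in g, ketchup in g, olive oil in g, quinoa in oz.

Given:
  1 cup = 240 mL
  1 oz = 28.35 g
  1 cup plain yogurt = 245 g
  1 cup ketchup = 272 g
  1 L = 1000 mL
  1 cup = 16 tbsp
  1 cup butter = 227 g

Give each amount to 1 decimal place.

Scaling factor: 14/2 = 7.
butter: (1 cup + 15 tbsp = 1.9375 cup) × 7 × 227 g/cup ≈ 3078.7 g
chicken stock: 125 mL × 7 ÷ 1000 mL/L ≈ 0.9 L
plain yogurt: (1 cup + 13 tbsp = 1.8125 cup) × 7 × 245 g/cup ≈ 3108.4 g
ketchup: 75 mL × 7 ÷ 240 mL/cup × 272 g/cup = 595.0 g
olive oil: 200 g × 7 = 1400.0 g
quinoa: 225 g × 7 ÷ 28.35 g/oz ≈ 55.6 oz

butter: 3078.7 g; chicken stock: 0.9 L; plain yogurt: 3108.4 g; ketchup: 595.0 g; olive oil: 1400.0 g; quinoa: 55.6 oz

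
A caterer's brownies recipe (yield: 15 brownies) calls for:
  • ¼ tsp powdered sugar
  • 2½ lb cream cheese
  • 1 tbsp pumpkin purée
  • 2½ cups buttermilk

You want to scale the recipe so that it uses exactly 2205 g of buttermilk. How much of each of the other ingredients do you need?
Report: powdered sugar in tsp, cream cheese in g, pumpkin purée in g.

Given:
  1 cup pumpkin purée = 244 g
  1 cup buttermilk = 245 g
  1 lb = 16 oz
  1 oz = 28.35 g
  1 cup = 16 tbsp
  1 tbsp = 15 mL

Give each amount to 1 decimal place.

The original recipe has 612.5 g of buttermilk, so the scaling factor is 2205 ÷ 612.5 = 18/5 = 3.6.
powdered sugar: 0.25 tsp × 18/5 = 0.9 tsp
cream cheese: 2.5 lb × 18/5 × 16 oz/lb × 28.35 g/oz = 4082.4 g
pumpkin purée: 1 tbsp × 18/5 ÷ 16 tbsp/cup × 244 g/cup = 54.9 g

powdered sugar: 0.9 tsp; cream cheese: 4082.4 g; pumpkin purée: 54.9 g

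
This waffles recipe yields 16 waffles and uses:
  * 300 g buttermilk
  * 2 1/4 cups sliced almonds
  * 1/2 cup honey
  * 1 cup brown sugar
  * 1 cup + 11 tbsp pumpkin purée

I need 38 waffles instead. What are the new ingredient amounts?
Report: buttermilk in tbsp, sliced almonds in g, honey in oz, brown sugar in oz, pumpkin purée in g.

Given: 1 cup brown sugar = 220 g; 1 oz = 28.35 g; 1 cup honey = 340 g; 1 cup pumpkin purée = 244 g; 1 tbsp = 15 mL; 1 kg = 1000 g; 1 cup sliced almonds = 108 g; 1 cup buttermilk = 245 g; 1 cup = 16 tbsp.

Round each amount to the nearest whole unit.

Scaling factor: 38/16 = 19/8 = 2.375.
buttermilk: 300 g × 19/8 ÷ 245 g/cup × 16 tbsp/cup ≈ 47 tbsp
sliced almonds: 2.25 cup × 19/8 × 108 g/cup ≈ 577 g
honey: 0.5 cup × 19/8 × 340 g/cup ÷ 28.35 g/oz ≈ 14 oz
brown sugar: 1 cup × 19/8 × 220 g/cup ÷ 28.35 g/oz ≈ 18 oz
pumpkin purée: (1 cup + 11 tbsp = 1.6875 cup) × 19/8 × 244 g/cup ≈ 978 g

buttermilk: 47 tbsp; sliced almonds: 577 g; honey: 14 oz; brown sugar: 18 oz; pumpkin purée: 978 g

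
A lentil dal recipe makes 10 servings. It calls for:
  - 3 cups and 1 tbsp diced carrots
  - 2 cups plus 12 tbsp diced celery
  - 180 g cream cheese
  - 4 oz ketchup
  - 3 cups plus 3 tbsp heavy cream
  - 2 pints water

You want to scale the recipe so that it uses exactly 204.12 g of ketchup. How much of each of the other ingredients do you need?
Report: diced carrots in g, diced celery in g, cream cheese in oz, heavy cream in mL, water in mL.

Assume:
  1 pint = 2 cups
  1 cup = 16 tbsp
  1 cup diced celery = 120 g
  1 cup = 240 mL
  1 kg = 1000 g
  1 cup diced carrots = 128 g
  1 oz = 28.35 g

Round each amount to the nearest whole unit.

The original recipe has 113.4 g of ketchup, so the scaling factor is 204.12 ÷ 113.4 = 9/5 = 1.8.
diced carrots: (3 cup + 1 tbsp = 3.0625 cup) × 9/5 × 128 g/cup ≈ 706 g
diced celery: (2 cup + 12 tbsp = 2.75 cup) × 9/5 × 120 g/cup = 594 g
cream cheese: 180 g × 9/5 ÷ 28.35 g/oz ≈ 11 oz
heavy cream: (3 cup + 3 tbsp = 3.1875 cup) × 9/5 × 240 mL/cup = 1377 mL
water: 2 pint × 9/5 × 2 cup/pint × 240 mL/cup = 1728 mL

diced carrots: 706 g; diced celery: 594 g; cream cheese: 11 oz; heavy cream: 1377 mL; water: 1728 mL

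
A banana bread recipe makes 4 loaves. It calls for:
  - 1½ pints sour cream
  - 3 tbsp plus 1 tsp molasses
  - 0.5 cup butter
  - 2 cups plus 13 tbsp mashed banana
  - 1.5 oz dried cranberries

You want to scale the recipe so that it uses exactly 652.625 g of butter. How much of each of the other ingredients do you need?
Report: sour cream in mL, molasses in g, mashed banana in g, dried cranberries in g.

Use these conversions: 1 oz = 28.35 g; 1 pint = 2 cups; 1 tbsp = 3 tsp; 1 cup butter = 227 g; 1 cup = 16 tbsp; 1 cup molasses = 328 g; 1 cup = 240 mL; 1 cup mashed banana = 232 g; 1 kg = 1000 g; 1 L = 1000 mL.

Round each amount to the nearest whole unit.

The original recipe has 113.5 g of butter, so the scaling factor is 652.625 ÷ 113.5 = 23/4 = 5.75.
sour cream: 1.5 pint × 23/4 × 2 cup/pint × 240 mL/cup = 4140 mL
molasses: (3 tbsp + 1 tsp = 10/3 tbsp) × 23/4 ÷ 16 tbsp/cup × 328 g/cup ≈ 393 g
mashed banana: (2 cup + 13 tbsp = 2.8125 cup) × 23/4 × 232 g/cup ≈ 3752 g
dried cranberries: 1.5 oz × 23/4 × 28.35 g/oz ≈ 245 g

sour cream: 4140 mL; molasses: 393 g; mashed banana: 3752 g; dried cranberries: 245 g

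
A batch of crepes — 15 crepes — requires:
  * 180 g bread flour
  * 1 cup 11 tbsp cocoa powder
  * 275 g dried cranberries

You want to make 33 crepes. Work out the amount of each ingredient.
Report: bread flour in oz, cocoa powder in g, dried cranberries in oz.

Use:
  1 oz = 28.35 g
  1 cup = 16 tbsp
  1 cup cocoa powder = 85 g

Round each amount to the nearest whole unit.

Scaling factor: 33/15 = 11/5 = 2.2.
bread flour: 180 g × 11/5 ÷ 28.35 g/oz ≈ 14 oz
cocoa powder: (1 cup + 11 tbsp = 1.6875 cup) × 11/5 × 85 g/cup ≈ 316 g
dried cranberries: 275 g × 11/5 ÷ 28.35 g/oz ≈ 21 oz

bread flour: 14 oz; cocoa powder: 316 g; dried cranberries: 21 oz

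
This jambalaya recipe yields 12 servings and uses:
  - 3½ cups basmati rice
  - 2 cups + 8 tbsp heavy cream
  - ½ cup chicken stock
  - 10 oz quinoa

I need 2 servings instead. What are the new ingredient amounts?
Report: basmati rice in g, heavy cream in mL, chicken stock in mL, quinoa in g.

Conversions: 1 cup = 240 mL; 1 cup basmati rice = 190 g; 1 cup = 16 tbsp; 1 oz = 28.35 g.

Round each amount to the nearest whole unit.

Scaling factor: 2/12 = 1/6.
basmati rice: 3.5 cup × 1/6 × 190 g/cup ≈ 111 g
heavy cream: (2 cup + 8 tbsp = 2.5 cup) × 1/6 × 240 mL/cup = 100 mL
chicken stock: 0.5 cup × 1/6 × 240 mL/cup = 20 mL
quinoa: 10 oz × 1/6 × 28.35 g/oz ≈ 47 g

basmati rice: 111 g; heavy cream: 100 mL; chicken stock: 20 mL; quinoa: 47 g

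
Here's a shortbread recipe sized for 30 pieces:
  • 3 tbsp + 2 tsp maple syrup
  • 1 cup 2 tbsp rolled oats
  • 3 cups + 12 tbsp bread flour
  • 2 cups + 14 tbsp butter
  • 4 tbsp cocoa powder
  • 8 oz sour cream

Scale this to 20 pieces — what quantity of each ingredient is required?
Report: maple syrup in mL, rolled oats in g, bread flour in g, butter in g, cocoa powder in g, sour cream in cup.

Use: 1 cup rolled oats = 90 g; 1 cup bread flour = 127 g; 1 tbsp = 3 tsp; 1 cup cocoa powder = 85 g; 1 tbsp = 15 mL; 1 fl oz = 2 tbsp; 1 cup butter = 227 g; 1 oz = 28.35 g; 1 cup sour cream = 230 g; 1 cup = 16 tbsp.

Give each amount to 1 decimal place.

maple syrup: 36.7 mL; rolled oats: 67.5 g; bread flour: 317.5 g; butter: 435.1 g; cocoa powder: 14.2 g; sour cream: 0.7 cup

Scaling factor: 20/30 = 2/3.
maple syrup: (3 tbsp + 2 tsp = 11/3 tbsp) × 2/3 × 15 mL/tbsp ≈ 36.7 mL
rolled oats: (1 cup + 2 tbsp = 1.125 cup) × 2/3 × 90 g/cup = 67.5 g
bread flour: (3 cup + 12 tbsp = 3.75 cup) × 2/3 × 127 g/cup = 317.5 g
butter: (2 cup + 14 tbsp = 2.875 cup) × 2/3 × 227 g/cup ≈ 435.1 g
cocoa powder: 4 tbsp × 2/3 ÷ 16 tbsp/cup × 85 g/cup ≈ 14.2 g
sour cream: 8 oz × 2/3 × 28.35 g/oz ÷ 230 g/cup ≈ 0.7 cup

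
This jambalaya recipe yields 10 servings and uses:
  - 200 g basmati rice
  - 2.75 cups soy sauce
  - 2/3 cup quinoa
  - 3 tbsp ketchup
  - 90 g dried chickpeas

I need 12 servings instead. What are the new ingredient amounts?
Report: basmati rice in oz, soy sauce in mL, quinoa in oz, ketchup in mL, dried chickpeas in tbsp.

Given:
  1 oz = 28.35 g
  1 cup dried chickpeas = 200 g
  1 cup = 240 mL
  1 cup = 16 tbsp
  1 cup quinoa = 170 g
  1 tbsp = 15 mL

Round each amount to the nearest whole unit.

Scaling factor: 12/10 = 6/5 = 1.2.
basmati rice: 200 g × 6/5 ÷ 28.35 g/oz ≈ 8 oz
soy sauce: 2.75 cup × 6/5 × 240 mL/cup = 792 mL
quinoa: 2/3 cup × 6/5 × 170 g/cup ÷ 28.35 g/oz ≈ 5 oz
ketchup: 3 tbsp × 6/5 × 15 mL/tbsp = 54 mL
dried chickpeas: 90 g × 6/5 ÷ 200 g/cup × 16 tbsp/cup ≈ 9 tbsp

basmati rice: 8 oz; soy sauce: 792 mL; quinoa: 5 oz; ketchup: 54 mL; dried chickpeas: 9 tbsp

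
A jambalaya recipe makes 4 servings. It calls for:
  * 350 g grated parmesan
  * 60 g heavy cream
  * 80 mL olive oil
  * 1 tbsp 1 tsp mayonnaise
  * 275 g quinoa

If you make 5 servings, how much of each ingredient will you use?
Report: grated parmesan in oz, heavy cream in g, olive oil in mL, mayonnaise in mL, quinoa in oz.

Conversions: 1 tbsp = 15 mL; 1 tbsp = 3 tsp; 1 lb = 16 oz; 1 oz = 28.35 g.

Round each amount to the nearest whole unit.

grated parmesan: 15 oz; heavy cream: 75 g; olive oil: 100 mL; mayonnaise: 25 mL; quinoa: 12 oz

Scaling factor: 5/4 = 1.25.
grated parmesan: 350 g × 5/4 ÷ 28.35 g/oz ≈ 15 oz
heavy cream: 60 g × 5/4 = 75 g
olive oil: 80 mL × 5/4 = 100 mL
mayonnaise: (1 tbsp + 1 tsp = 4/3 tbsp) × 5/4 × 15 mL/tbsp = 25 mL
quinoa: 275 g × 5/4 ÷ 28.35 g/oz ≈ 12 oz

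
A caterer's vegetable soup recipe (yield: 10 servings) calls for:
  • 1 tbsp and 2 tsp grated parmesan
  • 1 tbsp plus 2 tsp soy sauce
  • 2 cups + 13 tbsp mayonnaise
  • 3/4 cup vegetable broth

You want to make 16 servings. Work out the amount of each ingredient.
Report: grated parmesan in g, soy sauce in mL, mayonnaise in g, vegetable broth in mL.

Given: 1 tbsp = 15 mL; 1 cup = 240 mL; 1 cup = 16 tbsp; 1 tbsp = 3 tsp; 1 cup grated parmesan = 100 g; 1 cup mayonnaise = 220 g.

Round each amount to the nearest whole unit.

grated parmesan: 17 g; soy sauce: 40 mL; mayonnaise: 990 g; vegetable broth: 288 mL

Scaling factor: 16/10 = 8/5 = 1.6.
grated parmesan: (1 tbsp + 2 tsp = 5/3 tbsp) × 8/5 ÷ 16 tbsp/cup × 100 g/cup ≈ 17 g
soy sauce: (1 tbsp + 2 tsp = 5/3 tbsp) × 8/5 × 15 mL/tbsp = 40 mL
mayonnaise: (2 cup + 13 tbsp = 2.8125 cup) × 8/5 × 220 g/cup = 990 g
vegetable broth: 0.75 cup × 8/5 × 240 mL/cup = 288 mL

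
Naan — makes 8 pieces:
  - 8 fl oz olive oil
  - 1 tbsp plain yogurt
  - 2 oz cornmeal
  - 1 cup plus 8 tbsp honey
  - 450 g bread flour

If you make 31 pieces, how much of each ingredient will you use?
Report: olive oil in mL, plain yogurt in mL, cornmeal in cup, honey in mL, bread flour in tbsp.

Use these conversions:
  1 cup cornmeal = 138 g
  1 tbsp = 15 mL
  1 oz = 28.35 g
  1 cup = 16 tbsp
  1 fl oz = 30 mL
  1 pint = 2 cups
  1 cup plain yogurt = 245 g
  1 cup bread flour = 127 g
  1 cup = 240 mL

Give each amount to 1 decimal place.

olive oil: 930.0 mL; plain yogurt: 58.1 mL; cornmeal: 1.6 cup; honey: 1395.0 mL; bread flour: 219.7 tbsp

Scaling factor: 31/8 = 3.875.
olive oil: 8 fl oz × 31/8 × 30 mL/fl oz = 930.0 mL
plain yogurt: 1 tbsp × 31/8 × 15 mL/tbsp ≈ 58.1 mL
cornmeal: 2 oz × 31/8 × 28.35 g/oz ÷ 138 g/cup ≈ 1.6 cup
honey: (1 cup + 8 tbsp = 1.5 cup) × 31/8 × 240 mL/cup = 1395.0 mL
bread flour: 450 g × 31/8 ÷ 127 g/cup × 16 tbsp/cup ≈ 219.7 tbsp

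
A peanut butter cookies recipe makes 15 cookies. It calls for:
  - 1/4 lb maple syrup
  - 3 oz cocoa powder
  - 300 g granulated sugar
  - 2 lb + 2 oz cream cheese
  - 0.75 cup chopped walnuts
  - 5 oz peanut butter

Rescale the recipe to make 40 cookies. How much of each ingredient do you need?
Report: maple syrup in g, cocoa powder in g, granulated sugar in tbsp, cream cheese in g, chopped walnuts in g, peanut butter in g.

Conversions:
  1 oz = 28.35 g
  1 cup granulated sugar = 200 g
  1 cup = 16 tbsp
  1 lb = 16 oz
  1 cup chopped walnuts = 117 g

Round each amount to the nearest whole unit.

maple syrup: 302 g; cocoa powder: 227 g; granulated sugar: 64 tbsp; cream cheese: 2570 g; chopped walnuts: 234 g; peanut butter: 378 g

Scaling factor: 40/15 = 8/3.
maple syrup: 0.25 lb × 8/3 × 16 oz/lb × 28.35 g/oz ≈ 302 g
cocoa powder: 3 oz × 8/3 × 28.35 g/oz ≈ 227 g
granulated sugar: 300 g × 8/3 ÷ 200 g/cup × 16 tbsp/cup = 64 tbsp
cream cheese: (2 lb + 2 oz = 2.125 lb) × 8/3 × 16 oz/lb × 28.35 g/oz ≈ 2570 g
chopped walnuts: 0.75 cup × 8/3 × 117 g/cup = 234 g
peanut butter: 5 oz × 8/3 × 28.35 g/oz = 378 g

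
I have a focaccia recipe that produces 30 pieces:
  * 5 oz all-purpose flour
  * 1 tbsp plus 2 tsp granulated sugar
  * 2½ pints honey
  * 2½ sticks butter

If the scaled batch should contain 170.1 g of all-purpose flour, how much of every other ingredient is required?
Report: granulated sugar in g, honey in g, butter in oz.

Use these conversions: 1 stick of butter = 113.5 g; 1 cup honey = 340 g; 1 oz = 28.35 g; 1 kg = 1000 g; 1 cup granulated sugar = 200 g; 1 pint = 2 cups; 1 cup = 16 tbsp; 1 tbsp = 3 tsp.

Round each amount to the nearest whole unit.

The original recipe has 141.75 g of all-purpose flour, so the scaling factor is 170.1 ÷ 141.75 = 6/5 = 1.2.
granulated sugar: (1 tbsp + 2 tsp = 5/3 tbsp) × 6/5 ÷ 16 tbsp/cup × 200 g/cup = 25 g
honey: 2.5 pint × 6/5 × 2 cup/pint × 340 g/cup = 2040 g
butter: 2.5 stick × 6/5 × 113.5 g/stick ÷ 28.35 g/oz ≈ 12 oz

granulated sugar: 25 g; honey: 2040 g; butter: 12 oz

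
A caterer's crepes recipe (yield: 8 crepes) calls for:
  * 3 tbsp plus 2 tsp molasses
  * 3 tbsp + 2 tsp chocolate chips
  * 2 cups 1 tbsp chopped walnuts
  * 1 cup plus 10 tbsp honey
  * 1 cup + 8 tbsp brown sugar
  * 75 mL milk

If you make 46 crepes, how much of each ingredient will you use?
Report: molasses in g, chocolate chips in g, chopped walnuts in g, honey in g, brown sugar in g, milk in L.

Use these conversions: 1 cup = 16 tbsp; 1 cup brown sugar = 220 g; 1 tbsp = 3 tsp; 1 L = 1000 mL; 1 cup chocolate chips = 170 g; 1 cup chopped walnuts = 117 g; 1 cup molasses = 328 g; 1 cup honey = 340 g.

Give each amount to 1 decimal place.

Scaling factor: 46/8 = 23/4 = 5.75.
molasses: (3 tbsp + 2 tsp = 11/3 tbsp) × 23/4 ÷ 16 tbsp/cup × 328 g/cup ≈ 432.2 g
chocolate chips: (3 tbsp + 2 tsp = 11/3 tbsp) × 23/4 ÷ 16 tbsp/cup × 170 g/cup ≈ 224.0 g
chopped walnuts: (2 cup + 1 tbsp = 2.0625 cup) × 23/4 × 117 g/cup ≈ 1387.5 g
honey: (1 cup + 10 tbsp = 1.625 cup) × 23/4 × 340 g/cup ≈ 3176.9 g
brown sugar: (1 cup + 8 tbsp = 1.5 cup) × 23/4 × 220 g/cup = 1897.5 g
milk: 75 mL × 23/4 ÷ 1000 mL/L ≈ 0.4 L

molasses: 432.2 g; chocolate chips: 224.0 g; chopped walnuts: 1387.5 g; honey: 3176.9 g; brown sugar: 1897.5 g; milk: 0.4 L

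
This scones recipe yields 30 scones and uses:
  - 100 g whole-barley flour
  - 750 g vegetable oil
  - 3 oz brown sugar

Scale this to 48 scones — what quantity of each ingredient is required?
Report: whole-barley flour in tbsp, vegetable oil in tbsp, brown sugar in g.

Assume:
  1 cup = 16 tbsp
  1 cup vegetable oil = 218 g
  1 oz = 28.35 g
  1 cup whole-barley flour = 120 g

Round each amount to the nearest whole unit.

Scaling factor: 48/30 = 8/5 = 1.6.
whole-barley flour: 100 g × 8/5 ÷ 120 g/cup × 16 tbsp/cup ≈ 21 tbsp
vegetable oil: 750 g × 8/5 ÷ 218 g/cup × 16 tbsp/cup ≈ 88 tbsp
brown sugar: 3 oz × 8/5 × 28.35 g/oz ≈ 136 g

whole-barley flour: 21 tbsp; vegetable oil: 88 tbsp; brown sugar: 136 g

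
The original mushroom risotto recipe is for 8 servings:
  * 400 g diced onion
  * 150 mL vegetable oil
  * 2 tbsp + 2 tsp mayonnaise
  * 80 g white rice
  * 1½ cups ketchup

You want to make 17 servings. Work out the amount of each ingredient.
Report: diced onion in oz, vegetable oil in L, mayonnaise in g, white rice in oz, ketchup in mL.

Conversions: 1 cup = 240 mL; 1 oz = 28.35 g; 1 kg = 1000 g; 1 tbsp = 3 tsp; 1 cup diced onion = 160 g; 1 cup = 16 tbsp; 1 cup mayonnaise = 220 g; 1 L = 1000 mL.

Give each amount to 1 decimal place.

diced onion: 30.0 oz; vegetable oil: 0.3 L; mayonnaise: 77.9 g; white rice: 6.0 oz; ketchup: 765.0 mL

Scaling factor: 17/8 = 2.125.
diced onion: 400 g × 17/8 ÷ 28.35 g/oz ≈ 30.0 oz
vegetable oil: 150 mL × 17/8 ÷ 1000 mL/L ≈ 0.3 L
mayonnaise: (2 tbsp + 2 tsp = 8/3 tbsp) × 17/8 ÷ 16 tbsp/cup × 220 g/cup ≈ 77.9 g
white rice: 80 g × 17/8 ÷ 28.35 g/oz ≈ 6.0 oz
ketchup: 1.5 cup × 17/8 × 240 mL/cup = 765.0 mL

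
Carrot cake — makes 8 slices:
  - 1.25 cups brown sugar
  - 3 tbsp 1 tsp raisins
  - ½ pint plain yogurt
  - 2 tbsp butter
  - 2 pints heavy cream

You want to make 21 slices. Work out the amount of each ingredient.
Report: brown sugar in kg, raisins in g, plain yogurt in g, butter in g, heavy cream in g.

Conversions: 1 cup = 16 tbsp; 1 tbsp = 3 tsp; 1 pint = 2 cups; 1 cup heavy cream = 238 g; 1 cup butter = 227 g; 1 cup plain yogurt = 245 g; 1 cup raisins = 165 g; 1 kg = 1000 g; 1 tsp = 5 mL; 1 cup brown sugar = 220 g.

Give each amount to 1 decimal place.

brown sugar: 0.7 kg; raisins: 90.2 g; plain yogurt: 643.1 g; butter: 74.5 g; heavy cream: 2499.0 g

Scaling factor: 21/8 = 2.625.
brown sugar: 1.25 cup × 21/8 × 220 g/cup ÷ 1000 g/kg ≈ 0.7 kg
raisins: (3 tbsp + 1 tsp = 10/3 tbsp) × 21/8 ÷ 16 tbsp/cup × 165 g/cup ≈ 90.2 g
plain yogurt: 0.5 pint × 21/8 × 2 cup/pint × 245 g/cup ≈ 643.1 g
butter: 2 tbsp × 21/8 ÷ 16 tbsp/cup × 227 g/cup ≈ 74.5 g
heavy cream: 2 pint × 21/8 × 2 cup/pint × 238 g/cup = 2499.0 g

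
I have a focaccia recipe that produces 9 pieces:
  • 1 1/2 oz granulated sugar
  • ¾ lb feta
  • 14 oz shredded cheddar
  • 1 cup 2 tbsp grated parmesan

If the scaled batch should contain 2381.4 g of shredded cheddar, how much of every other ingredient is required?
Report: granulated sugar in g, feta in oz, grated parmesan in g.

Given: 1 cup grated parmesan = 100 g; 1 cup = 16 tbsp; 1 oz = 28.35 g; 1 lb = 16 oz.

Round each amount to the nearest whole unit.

The original recipe has 396.9 g of shredded cheddar, so the scaling factor is 2381.4 ÷ 396.9 = 6.
granulated sugar: 1.5 oz × 6 × 28.35 g/oz ≈ 255 g
feta: 0.75 lb × 6 × 16 oz/lb = 72 oz
grated parmesan: (1 cup + 2 tbsp = 1.125 cup) × 6 × 100 g/cup = 675 g

granulated sugar: 255 g; feta: 72 oz; grated parmesan: 675 g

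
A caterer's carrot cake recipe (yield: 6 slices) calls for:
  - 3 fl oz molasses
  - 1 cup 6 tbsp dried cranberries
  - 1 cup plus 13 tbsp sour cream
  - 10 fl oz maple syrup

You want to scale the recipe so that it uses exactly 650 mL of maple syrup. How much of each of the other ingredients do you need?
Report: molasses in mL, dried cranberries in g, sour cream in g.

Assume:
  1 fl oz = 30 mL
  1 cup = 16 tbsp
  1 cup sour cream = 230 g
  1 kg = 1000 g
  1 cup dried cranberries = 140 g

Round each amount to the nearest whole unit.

molasses: 195 mL; dried cranberries: 417 g; sour cream: 903 g

The original recipe has 300 mL of maple syrup, so the scaling factor is 650 ÷ 300 = 13/6.
molasses: 3 fl oz × 13/6 × 30 mL/fl oz = 195 mL
dried cranberries: (1 cup + 6 tbsp = 1.375 cup) × 13/6 × 140 g/cup ≈ 417 g
sour cream: (1 cup + 13 tbsp = 1.8125 cup) × 13/6 × 230 g/cup ≈ 903 g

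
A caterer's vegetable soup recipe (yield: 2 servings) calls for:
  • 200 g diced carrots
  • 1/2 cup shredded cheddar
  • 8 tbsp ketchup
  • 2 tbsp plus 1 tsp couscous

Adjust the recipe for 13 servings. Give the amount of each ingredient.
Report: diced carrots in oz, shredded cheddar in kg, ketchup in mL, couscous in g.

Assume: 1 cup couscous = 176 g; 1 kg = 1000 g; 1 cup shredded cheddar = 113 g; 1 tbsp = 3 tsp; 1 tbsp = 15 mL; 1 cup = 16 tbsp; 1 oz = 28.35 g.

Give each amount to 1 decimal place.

Scaling factor: 13/2 = 6.5.
diced carrots: 200 g × 13/2 ÷ 28.35 g/oz ≈ 45.9 oz
shredded cheddar: 0.5 cup × 13/2 × 113 g/cup ÷ 1000 g/kg ≈ 0.4 kg
ketchup: 8 tbsp × 13/2 × 15 mL/tbsp = 780.0 mL
couscous: (2 tbsp + 1 tsp = 7/3 tbsp) × 13/2 ÷ 16 tbsp/cup × 176 g/cup ≈ 166.8 g

diced carrots: 45.9 oz; shredded cheddar: 0.4 kg; ketchup: 780.0 mL; couscous: 166.8 g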